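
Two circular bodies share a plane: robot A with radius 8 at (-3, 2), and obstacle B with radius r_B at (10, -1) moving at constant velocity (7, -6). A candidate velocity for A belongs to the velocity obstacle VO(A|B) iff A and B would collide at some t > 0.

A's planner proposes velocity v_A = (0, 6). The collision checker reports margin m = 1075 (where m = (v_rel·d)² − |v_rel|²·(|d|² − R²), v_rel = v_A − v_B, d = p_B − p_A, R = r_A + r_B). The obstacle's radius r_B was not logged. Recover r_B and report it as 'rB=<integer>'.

m = 1075
d = (13, -3);  v_rel = (-7, 12),  |v_rel|² = 193
v_rel×d = (-7)·(-3) − (12)·(13) = -135
since m = R²·193 − (-135)²:  R² = (18225 + 1075) / 193 = 100
R = √100 = 10  ⇒  r_B = 10 − 8 = 2

rB=2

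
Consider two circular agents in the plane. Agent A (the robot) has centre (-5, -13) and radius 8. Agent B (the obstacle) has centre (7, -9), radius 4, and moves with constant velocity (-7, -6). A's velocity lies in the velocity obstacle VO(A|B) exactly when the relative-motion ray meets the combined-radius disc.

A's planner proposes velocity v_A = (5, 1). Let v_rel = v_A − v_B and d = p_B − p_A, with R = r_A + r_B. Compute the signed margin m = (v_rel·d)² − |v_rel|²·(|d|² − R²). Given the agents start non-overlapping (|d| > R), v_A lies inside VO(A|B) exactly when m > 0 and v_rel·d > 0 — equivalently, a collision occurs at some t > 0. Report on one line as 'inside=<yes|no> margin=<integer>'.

d = (12, 4),  |d|² = 160;  R = 8+4 = 12,  c = 160−12² = 16
v_rel = (12, 7),  |v_rel|² = 193;  v_rel·d = (12)·(12) + (7)·(4) = 172
193·t² − 344·t + 16 = 0  ⇒  m = 172² − 193·16 = 26496
m = 26496 > 0,  v_rel·d = 172 > 0  ⇒  inside

inside=yes margin=26496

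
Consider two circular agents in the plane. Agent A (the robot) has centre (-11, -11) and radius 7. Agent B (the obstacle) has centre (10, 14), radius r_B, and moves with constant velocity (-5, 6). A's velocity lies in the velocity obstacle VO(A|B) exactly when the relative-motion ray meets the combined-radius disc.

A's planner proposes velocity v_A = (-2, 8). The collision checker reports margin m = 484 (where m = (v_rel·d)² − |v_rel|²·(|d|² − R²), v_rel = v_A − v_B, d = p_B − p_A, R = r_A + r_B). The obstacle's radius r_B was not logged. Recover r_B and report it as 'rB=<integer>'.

m = 484
d = (21, 25);  v_rel = (3, 2),  |v_rel|² = 13
v_rel×d = (3)·(25) − (2)·(21) = 33
since m = R²·13 − 33²:  R² = (1089 + 484) / 13 = 121
R = √121 = 11  ⇒  r_B = 11 − 7 = 4

rB=4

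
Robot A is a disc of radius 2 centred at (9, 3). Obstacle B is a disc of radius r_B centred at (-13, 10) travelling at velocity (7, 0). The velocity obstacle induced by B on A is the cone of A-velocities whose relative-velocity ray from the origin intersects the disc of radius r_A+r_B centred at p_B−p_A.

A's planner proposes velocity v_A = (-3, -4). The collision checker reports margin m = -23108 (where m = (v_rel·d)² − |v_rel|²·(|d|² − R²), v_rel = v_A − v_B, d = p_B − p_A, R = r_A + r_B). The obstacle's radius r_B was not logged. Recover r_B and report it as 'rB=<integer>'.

m = -23108
d = (-22, 7);  v_rel = (-10, -4),  |v_rel|² = 116
v_rel×d = (-10)·(7) − (-4)·(-22) = -158
since m = R²·116 − (-158)²:  R² = (24964 + -23108) / 116 = 16
R = √16 = 4  ⇒  r_B = 4 − 2 = 2

rB=2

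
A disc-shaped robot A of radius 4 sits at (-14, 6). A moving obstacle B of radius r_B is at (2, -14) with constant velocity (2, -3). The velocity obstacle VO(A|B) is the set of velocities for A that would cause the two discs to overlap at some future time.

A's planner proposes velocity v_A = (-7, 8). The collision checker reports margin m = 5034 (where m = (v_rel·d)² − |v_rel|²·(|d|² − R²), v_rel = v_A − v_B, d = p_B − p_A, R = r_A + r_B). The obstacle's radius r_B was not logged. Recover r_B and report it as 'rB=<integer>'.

m = 5034
d = (16, -20);  v_rel = (-9, 11),  |v_rel|² = 202
v_rel×d = (-9)·(-20) − (11)·(16) = 4
since m = R²·202 − 4²:  R² = (16 + 5034) / 202 = 25
R = √25 = 5  ⇒  r_B = 5 − 4 = 1

rB=1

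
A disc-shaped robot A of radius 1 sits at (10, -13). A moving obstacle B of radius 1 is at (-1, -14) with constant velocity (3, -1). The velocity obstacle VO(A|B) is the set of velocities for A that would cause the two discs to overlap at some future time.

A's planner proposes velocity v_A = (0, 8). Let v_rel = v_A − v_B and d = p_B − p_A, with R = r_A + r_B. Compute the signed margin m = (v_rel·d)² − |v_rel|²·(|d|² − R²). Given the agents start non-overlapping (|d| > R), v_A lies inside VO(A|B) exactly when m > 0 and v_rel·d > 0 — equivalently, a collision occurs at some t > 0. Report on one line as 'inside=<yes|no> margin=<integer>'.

d = (-11, -1),  |d|² = 122;  R = 1+1 = 2,  c = 122−2² = 118
v_rel = (-3, 9),  |v_rel|² = 90;  v_rel·d = (-3)·(-11) + (9)·(-1) = 24
90·t² − 48·t + 118 = 0  ⇒  m = 24² − 90·118 = -10044
m = -10044 < 0,  v_rel·d = 24 > 0  ⇒  outside

inside=no margin=-10044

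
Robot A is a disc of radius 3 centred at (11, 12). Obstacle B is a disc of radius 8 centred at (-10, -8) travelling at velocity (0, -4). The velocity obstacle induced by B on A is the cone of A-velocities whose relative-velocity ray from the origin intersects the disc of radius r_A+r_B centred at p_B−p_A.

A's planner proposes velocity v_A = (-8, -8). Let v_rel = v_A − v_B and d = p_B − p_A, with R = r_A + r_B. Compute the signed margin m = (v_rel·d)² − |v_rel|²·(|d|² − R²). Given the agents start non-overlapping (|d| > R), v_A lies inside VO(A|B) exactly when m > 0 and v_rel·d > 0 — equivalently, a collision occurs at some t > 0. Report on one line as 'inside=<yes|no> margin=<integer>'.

d = (-21, -20),  |d|² = 841;  R = 3+8 = 11,  c = 841−11² = 720
v_rel = (-8, -4),  |v_rel|² = 80;  v_rel·d = (-8)·(-21) + (-4)·(-20) = 248
80·t² − 496·t + 720 = 0  ⇒  m = 248² − 80·720 = 3904
m = 3904 > 0,  v_rel·d = 248 > 0  ⇒  inside

inside=yes margin=3904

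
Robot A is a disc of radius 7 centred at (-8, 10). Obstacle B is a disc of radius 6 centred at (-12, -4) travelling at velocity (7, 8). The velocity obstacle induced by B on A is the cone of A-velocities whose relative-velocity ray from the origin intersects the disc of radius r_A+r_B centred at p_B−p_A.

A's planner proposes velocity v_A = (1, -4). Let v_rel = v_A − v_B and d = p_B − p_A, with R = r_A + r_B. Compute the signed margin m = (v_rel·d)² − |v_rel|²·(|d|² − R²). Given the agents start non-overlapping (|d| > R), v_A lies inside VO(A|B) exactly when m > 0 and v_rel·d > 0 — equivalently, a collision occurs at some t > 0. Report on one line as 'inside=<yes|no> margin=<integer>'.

d = (-4, -14),  |d|² = 212;  R = 7+6 = 13,  c = 212−13² = 43
v_rel = (-6, -12),  |v_rel|² = 180;  v_rel·d = (-6)·(-4) + (-12)·(-14) = 192
180·t² − 384·t + 43 = 0  ⇒  m = 192² − 180·43 = 29124
m = 29124 > 0,  v_rel·d = 192 > 0  ⇒  inside

inside=yes margin=29124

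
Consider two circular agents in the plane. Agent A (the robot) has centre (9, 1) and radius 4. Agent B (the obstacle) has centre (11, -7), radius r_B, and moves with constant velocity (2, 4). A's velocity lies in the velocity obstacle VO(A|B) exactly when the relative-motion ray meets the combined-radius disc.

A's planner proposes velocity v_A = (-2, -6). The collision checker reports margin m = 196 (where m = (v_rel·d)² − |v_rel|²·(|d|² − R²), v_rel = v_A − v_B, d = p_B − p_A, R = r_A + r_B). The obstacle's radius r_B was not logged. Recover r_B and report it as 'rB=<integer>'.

m = 196
d = (2, -8);  v_rel = (-4, -10),  |v_rel|² = 116
v_rel×d = (-4)·(-8) − (-10)·(2) = 52
since m = R²·116 − 52²:  R² = (2704 + 196) / 116 = 25
R = √25 = 5  ⇒  r_B = 5 − 4 = 1

rB=1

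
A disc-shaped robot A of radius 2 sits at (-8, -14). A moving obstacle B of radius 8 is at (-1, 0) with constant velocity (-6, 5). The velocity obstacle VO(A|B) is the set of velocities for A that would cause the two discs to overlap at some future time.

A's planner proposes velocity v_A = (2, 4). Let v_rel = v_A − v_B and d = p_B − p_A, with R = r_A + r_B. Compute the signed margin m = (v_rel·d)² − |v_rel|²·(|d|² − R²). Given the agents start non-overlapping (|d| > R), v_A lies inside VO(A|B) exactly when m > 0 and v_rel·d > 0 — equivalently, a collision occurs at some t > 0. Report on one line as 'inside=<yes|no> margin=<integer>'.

d = (7, 14),  |d|² = 245;  R = 2+8 = 10,  c = 245−10² = 145
v_rel = (8, -1),  |v_rel|² = 65;  v_rel·d = (8)·(7) + (-1)·(14) = 42
65·t² − 84·t + 145 = 0  ⇒  m = 42² − 65·145 = -7661
m = -7661 < 0,  v_rel·d = 42 > 0  ⇒  outside

inside=no margin=-7661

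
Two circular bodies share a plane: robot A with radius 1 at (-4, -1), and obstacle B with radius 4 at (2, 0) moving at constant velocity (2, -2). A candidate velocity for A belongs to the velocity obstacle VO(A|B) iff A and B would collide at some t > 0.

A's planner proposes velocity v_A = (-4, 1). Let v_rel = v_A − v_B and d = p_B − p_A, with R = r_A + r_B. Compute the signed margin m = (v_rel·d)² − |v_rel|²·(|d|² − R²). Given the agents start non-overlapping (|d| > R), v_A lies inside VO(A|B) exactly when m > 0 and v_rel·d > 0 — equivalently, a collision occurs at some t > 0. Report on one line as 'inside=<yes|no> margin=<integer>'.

d = (6, 1),  |d|² = 37;  R = 1+4 = 5,  c = 37−5² = 12
v_rel = (-6, 3),  |v_rel|² = 45;  v_rel·d = (-6)·(6) + (3)·(1) = -33
45·t² + 66·t + 12 = 0  ⇒  m = (-33)² − 45·12 = 549
m = 549 > 0,  v_rel·d = -33 < 0  ⇒  outside

inside=no margin=549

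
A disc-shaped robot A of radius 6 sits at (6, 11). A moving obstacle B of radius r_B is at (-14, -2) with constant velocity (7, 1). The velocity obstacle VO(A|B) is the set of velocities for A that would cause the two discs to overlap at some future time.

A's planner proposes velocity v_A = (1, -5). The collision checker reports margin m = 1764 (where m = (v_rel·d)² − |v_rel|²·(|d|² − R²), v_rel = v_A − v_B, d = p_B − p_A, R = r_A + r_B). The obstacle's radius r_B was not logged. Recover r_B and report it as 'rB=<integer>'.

m = 1764
d = (-20, -13);  v_rel = (-6, -6),  |v_rel|² = 72
v_rel×d = (-6)·(-13) − (-6)·(-20) = -42
since m = R²·72 − (-42)²:  R² = (1764 + 1764) / 72 = 49
R = √49 = 7  ⇒  r_B = 7 − 6 = 1

rB=1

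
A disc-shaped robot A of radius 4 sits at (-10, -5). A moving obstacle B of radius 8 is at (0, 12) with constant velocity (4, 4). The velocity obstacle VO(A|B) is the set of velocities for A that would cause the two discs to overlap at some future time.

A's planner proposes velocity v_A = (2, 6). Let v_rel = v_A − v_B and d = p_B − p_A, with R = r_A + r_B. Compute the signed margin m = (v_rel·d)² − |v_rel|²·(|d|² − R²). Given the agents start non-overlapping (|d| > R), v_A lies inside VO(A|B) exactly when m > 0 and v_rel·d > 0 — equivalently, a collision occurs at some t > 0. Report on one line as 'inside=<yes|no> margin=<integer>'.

d = (10, 17),  |d|² = 389;  R = 4+8 = 12,  c = 389−12² = 245
v_rel = (-2, 2),  |v_rel|² = 8;  v_rel·d = (-2)·(10) + (2)·(17) = 14
8·t² − 28·t + 245 = 0  ⇒  m = 14² − 8·245 = -1764
m = -1764 < 0,  v_rel·d = 14 > 0  ⇒  outside

inside=no margin=-1764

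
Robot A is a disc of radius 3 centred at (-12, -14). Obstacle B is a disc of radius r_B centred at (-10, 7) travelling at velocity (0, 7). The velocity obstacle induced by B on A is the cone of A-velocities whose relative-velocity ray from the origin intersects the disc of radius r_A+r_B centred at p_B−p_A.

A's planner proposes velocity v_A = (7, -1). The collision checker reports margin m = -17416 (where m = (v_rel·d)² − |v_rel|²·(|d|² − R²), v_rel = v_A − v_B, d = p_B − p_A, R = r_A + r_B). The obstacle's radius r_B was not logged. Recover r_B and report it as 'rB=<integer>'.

m = -17416
d = (2, 21);  v_rel = (7, -8),  |v_rel|² = 113
v_rel×d = (7)·(21) − (-8)·(2) = 163
since m = R²·113 − 163²:  R² = (26569 + -17416) / 113 = 81
R = √81 = 9  ⇒  r_B = 9 − 3 = 6

rB=6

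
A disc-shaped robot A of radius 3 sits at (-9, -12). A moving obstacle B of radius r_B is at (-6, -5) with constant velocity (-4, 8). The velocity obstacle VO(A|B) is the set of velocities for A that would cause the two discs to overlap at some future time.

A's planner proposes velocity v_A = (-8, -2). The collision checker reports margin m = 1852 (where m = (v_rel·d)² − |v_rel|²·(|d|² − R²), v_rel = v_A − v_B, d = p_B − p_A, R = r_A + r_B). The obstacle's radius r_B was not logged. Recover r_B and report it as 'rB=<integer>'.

m = 1852
d = (3, 7);  v_rel = (-4, -10),  |v_rel|² = 116
v_rel×d = (-4)·(7) − (-10)·(3) = 2
since m = R²·116 − 2²:  R² = (4 + 1852) / 116 = 16
R = √16 = 4  ⇒  r_B = 4 − 3 = 1

rB=1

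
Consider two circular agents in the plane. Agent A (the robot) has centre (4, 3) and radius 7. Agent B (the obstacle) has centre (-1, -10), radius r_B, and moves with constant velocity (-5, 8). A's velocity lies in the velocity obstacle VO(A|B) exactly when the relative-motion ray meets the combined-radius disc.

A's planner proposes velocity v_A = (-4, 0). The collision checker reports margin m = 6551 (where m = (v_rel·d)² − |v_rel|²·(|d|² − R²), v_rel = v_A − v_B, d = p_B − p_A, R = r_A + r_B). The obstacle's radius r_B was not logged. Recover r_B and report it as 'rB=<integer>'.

m = 6551
d = (-5, -13);  v_rel = (1, -8),  |v_rel|² = 65
v_rel×d = (1)·(-13) − (-8)·(-5) = -53
since m = R²·65 − (-53)²:  R² = (2809 + 6551) / 65 = 144
R = √144 = 12  ⇒  r_B = 12 − 7 = 5

rB=5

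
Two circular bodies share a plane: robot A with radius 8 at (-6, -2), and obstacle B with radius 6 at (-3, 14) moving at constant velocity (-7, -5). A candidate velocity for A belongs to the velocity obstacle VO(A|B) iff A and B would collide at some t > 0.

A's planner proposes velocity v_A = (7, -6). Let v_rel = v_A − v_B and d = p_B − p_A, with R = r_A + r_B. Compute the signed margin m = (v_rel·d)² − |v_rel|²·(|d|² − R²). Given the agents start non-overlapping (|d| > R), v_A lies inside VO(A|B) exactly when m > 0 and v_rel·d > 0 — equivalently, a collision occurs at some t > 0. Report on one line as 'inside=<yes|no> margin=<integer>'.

d = (3, 16),  |d|² = 265;  R = 8+6 = 14,  c = 265−14² = 69
v_rel = (14, -1),  |v_rel|² = 197;  v_rel·d = (14)·(3) + (-1)·(16) = 26
197·t² − 52·t + 69 = 0  ⇒  m = 26² − 197·69 = -12917
m = -12917 < 0,  v_rel·d = 26 > 0  ⇒  outside

inside=no margin=-12917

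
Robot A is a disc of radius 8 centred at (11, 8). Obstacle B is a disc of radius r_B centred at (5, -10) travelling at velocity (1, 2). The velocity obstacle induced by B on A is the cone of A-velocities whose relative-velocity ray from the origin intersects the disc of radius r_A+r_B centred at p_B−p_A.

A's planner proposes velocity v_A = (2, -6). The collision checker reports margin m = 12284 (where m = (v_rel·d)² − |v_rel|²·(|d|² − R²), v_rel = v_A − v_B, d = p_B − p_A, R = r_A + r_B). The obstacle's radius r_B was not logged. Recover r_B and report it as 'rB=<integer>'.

m = 12284
d = (-6, -18);  v_rel = (1, -8),  |v_rel|² = 65
v_rel×d = (1)·(-18) − (-8)·(-6) = -66
since m = R²·65 − (-66)²:  R² = (4356 + 12284) / 65 = 256
R = √256 = 16  ⇒  r_B = 16 − 8 = 8

rB=8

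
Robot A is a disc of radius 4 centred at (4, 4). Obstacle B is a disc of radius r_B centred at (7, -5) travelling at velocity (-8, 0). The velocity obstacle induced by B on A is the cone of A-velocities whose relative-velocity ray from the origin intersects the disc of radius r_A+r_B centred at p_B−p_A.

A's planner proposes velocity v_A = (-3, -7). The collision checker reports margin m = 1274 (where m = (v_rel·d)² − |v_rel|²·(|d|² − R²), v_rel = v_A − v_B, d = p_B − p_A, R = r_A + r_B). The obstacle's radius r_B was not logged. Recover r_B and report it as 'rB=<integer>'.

m = 1274
d = (3, -9);  v_rel = (5, -7),  |v_rel|² = 74
v_rel×d = (5)·(-9) − (-7)·(3) = -24
since m = R²·74 − (-24)²:  R² = (576 + 1274) / 74 = 25
R = √25 = 5  ⇒  r_B = 5 − 4 = 1

rB=1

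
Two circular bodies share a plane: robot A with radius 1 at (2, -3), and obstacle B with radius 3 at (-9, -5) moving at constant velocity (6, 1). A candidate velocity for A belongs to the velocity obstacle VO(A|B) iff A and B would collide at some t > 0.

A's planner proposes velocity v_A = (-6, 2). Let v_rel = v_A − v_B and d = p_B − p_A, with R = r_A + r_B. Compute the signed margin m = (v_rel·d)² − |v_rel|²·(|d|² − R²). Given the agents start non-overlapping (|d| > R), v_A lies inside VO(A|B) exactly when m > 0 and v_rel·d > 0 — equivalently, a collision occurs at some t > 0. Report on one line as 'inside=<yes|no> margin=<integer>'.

d = (-11, -2),  |d|² = 125;  R = 1+3 = 4,  c = 125−4² = 109
v_rel = (-12, 1),  |v_rel|² = 145;  v_rel·d = (-12)·(-11) + (1)·(-2) = 130
145·t² − 260·t + 109 = 0  ⇒  m = 130² − 145·109 = 1095
m = 1095 > 0,  v_rel·d = 130 > 0  ⇒  inside

inside=yes margin=1095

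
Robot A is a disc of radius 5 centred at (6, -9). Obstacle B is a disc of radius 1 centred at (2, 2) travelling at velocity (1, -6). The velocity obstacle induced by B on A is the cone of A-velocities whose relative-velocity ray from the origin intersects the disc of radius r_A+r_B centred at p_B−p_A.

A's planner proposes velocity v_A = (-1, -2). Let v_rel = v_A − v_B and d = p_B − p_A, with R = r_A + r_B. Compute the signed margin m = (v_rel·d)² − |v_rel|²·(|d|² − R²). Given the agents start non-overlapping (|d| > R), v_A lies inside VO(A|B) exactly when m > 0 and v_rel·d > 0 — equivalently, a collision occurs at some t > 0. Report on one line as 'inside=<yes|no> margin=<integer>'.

d = (-4, 11),  |d|² = 137;  R = 5+1 = 6,  c = 137−6² = 101
v_rel = (-2, 4),  |v_rel|² = 20;  v_rel·d = (-2)·(-4) + (4)·(11) = 52
20·t² − 104·t + 101 = 0  ⇒  m = 52² − 20·101 = 684
m = 684 > 0,  v_rel·d = 52 > 0  ⇒  inside

inside=yes margin=684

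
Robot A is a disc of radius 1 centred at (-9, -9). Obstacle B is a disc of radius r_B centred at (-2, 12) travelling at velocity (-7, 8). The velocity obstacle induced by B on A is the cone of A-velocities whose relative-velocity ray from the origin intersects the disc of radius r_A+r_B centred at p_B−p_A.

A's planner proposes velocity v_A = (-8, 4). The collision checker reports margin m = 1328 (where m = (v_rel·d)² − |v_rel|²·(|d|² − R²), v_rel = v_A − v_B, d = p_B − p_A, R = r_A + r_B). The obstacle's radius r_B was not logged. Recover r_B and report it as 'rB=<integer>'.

m = 1328
d = (7, 21);  v_rel = (-1, -4),  |v_rel|² = 17
v_rel×d = (-1)·(21) − (-4)·(7) = 7
since m = R²·17 − 7²:  R² = (49 + 1328) / 17 = 81
R = √81 = 9  ⇒  r_B = 9 − 1 = 8

rB=8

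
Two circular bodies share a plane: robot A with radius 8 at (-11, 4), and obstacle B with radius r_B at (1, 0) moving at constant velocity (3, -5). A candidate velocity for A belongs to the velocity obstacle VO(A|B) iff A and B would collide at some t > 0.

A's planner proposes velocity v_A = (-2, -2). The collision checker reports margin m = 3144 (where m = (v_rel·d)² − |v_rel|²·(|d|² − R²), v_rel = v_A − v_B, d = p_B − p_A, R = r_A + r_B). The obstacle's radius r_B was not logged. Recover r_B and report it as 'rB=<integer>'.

m = 3144
d = (12, -4);  v_rel = (-5, 3),  |v_rel|² = 34
v_rel×d = (-5)·(-4) − (3)·(12) = -16
since m = R²·34 − (-16)²:  R² = (256 + 3144) / 34 = 100
R = √100 = 10  ⇒  r_B = 10 − 8 = 2

rB=2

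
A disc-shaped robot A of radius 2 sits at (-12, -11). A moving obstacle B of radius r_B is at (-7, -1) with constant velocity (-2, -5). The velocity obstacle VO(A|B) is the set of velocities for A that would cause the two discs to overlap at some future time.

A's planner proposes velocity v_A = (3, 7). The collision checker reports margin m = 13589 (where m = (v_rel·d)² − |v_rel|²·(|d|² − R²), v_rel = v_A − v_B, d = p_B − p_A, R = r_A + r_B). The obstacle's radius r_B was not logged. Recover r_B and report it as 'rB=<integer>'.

m = 13589
d = (5, 10);  v_rel = (5, 12),  |v_rel|² = 169
v_rel×d = (5)·(10) − (12)·(5) = -10
since m = R²·169 − (-10)²:  R² = (100 + 13589) / 169 = 81
R = √81 = 9  ⇒  r_B = 9 − 2 = 7

rB=7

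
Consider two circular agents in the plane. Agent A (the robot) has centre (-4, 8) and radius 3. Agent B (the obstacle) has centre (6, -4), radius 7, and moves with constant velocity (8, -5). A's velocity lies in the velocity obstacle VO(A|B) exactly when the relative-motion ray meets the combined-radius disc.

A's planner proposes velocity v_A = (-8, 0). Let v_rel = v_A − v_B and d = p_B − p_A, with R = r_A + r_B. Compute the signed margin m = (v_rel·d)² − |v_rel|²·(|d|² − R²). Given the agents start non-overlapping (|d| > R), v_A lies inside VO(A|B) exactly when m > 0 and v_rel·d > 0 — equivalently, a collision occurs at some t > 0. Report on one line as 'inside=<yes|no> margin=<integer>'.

d = (10, -12),  |d|² = 244;  R = 3+7 = 10,  c = 244−10² = 144
v_rel = (-16, 5),  |v_rel|² = 281;  v_rel·d = (-16)·(10) + (5)·(-12) = -220
281·t² + 440·t + 144 = 0  ⇒  m = (-220)² − 281·144 = 7936
m = 7936 > 0,  v_rel·d = -220 < 0  ⇒  outside

inside=no margin=7936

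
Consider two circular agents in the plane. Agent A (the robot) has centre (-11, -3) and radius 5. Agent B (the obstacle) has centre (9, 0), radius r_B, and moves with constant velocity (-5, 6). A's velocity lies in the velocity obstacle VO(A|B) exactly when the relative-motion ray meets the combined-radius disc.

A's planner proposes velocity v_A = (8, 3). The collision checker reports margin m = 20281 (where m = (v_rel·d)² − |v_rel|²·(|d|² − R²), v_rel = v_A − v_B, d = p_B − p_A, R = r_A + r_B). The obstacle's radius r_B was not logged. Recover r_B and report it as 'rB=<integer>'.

m = 20281
d = (20, 3);  v_rel = (13, -3),  |v_rel|² = 178
v_rel×d = (13)·(3) − (-3)·(20) = 99
since m = R²·178 − 99²:  R² = (9801 + 20281) / 178 = 169
R = √169 = 13  ⇒  r_B = 13 − 5 = 8

rB=8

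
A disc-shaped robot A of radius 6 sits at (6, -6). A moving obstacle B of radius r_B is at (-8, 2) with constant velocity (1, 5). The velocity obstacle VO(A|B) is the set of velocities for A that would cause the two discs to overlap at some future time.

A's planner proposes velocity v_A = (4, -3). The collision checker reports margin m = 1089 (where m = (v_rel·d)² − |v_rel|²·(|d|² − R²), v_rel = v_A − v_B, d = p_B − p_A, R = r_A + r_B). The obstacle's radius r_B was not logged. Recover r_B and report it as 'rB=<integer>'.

m = 1089
d = (-14, 8);  v_rel = (3, -8),  |v_rel|² = 73
v_rel×d = (3)·(8) − (-8)·(-14) = -88
since m = R²·73 − (-88)²:  R² = (7744 + 1089) / 73 = 121
R = √121 = 11  ⇒  r_B = 11 − 6 = 5

rB=5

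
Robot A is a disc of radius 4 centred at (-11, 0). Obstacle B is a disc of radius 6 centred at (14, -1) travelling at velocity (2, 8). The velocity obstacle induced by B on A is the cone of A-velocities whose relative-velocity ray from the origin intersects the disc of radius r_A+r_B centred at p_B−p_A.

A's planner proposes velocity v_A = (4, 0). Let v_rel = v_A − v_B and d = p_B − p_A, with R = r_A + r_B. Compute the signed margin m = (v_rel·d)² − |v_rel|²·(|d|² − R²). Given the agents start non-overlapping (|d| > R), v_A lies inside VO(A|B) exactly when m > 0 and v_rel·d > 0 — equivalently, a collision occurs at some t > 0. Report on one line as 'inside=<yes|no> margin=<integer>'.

d = (25, -1),  |d|² = 626;  R = 4+6 = 10,  c = 626−10² = 526
v_rel = (2, -8),  |v_rel|² = 68;  v_rel·d = (2)·(25) + (-8)·(-1) = 58
68·t² − 116·t + 526 = 0  ⇒  m = 58² − 68·526 = -32404
m = -32404 < 0,  v_rel·d = 58 > 0  ⇒  outside

inside=no margin=-32404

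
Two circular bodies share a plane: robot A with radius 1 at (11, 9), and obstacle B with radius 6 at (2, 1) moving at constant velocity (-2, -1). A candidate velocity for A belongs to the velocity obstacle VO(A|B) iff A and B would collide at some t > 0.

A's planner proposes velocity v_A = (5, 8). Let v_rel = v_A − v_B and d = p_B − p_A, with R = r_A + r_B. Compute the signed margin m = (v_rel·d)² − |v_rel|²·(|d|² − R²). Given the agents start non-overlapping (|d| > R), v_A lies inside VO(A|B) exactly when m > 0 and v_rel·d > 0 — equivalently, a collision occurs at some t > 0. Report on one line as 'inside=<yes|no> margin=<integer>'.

d = (-9, -8),  |d|² = 145;  R = 1+6 = 7,  c = 145−7² = 96
v_rel = (7, 9),  |v_rel|² = 130;  v_rel·d = (7)·(-9) + (9)·(-8) = -135
130·t² + 270·t + 96 = 0  ⇒  m = (-135)² − 130·96 = 5745
m = 5745 > 0,  v_rel·d = -135 < 0  ⇒  outside

inside=no margin=5745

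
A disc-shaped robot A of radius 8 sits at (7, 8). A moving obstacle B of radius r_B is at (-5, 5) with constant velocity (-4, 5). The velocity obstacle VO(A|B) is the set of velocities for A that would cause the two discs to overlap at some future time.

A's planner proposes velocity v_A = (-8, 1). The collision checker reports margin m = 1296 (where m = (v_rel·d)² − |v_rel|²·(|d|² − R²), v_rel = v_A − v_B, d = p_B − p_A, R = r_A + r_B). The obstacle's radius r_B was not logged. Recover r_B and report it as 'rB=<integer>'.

m = 1296
d = (-12, -3);  v_rel = (-4, -4),  |v_rel|² = 32
v_rel×d = (-4)·(-3) − (-4)·(-12) = -36
since m = R²·32 − (-36)²:  R² = (1296 + 1296) / 32 = 81
R = √81 = 9  ⇒  r_B = 9 − 8 = 1

rB=1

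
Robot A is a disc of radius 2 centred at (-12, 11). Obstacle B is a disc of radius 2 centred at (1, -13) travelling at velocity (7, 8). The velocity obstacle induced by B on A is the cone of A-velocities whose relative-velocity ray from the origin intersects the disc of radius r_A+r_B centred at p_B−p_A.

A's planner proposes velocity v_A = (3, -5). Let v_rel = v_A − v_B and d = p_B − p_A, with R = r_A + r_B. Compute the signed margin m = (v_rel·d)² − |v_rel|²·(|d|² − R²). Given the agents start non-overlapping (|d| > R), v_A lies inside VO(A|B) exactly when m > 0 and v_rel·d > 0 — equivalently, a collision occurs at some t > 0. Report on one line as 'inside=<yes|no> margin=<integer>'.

d = (13, -24),  |d|² = 745;  R = 2+2 = 4,  c = 745−4² = 729
v_rel = (-4, -13),  |v_rel|² = 185;  v_rel·d = (-4)·(13) + (-13)·(-24) = 260
185·t² − 520·t + 729 = 0  ⇒  m = 260² − 185·729 = -67265
m = -67265 < 0,  v_rel·d = 260 > 0  ⇒  outside

inside=no margin=-67265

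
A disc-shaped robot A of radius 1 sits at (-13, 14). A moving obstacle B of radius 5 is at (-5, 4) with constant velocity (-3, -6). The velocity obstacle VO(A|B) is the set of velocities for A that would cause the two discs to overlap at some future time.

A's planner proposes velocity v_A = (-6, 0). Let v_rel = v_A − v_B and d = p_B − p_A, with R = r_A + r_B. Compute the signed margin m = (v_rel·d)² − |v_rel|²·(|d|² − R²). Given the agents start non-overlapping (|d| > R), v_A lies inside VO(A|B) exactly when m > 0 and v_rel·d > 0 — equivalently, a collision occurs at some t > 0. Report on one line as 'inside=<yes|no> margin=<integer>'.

d = (8, -10),  |d|² = 164;  R = 1+5 = 6,  c = 164−6² = 128
v_rel = (-3, 6),  |v_rel|² = 45;  v_rel·d = (-3)·(8) + (6)·(-10) = -84
45·t² + 168·t + 128 = 0  ⇒  m = (-84)² − 45·128 = 1296
m = 1296 > 0,  v_rel·d = -84 < 0  ⇒  outside

inside=no margin=1296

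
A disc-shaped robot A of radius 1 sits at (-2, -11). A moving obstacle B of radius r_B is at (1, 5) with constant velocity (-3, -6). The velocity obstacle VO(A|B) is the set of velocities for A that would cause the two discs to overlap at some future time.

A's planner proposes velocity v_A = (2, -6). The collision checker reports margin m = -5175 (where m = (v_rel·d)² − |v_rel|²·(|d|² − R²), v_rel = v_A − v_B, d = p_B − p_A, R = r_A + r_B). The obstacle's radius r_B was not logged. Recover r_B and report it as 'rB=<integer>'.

m = -5175
d = (3, 16);  v_rel = (5, 0),  |v_rel|² = 25
v_rel×d = (5)·(16) − (0)·(3) = 80
since m = R²·25 − 80²:  R² = (6400 + -5175) / 25 = 49
R = √49 = 7  ⇒  r_B = 7 − 1 = 6

rB=6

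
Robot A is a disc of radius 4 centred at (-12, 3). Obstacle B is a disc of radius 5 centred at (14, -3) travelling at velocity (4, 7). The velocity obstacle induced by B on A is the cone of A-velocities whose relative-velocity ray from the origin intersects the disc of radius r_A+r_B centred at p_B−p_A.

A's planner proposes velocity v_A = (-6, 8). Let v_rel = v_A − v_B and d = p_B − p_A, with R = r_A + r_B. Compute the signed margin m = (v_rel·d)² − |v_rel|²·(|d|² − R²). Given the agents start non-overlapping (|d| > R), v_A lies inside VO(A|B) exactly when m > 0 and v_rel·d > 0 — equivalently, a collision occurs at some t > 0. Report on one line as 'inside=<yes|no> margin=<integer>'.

d = (26, -6),  |d|² = 712;  R = 4+5 = 9,  c = 712−9² = 631
v_rel = (-10, 1),  |v_rel|² = 101;  v_rel·d = (-10)·(26) + (1)·(-6) = -266
101·t² + 532·t + 631 = 0  ⇒  m = (-266)² − 101·631 = 7025
m = 7025 > 0,  v_rel·d = -266 < 0  ⇒  outside

inside=no margin=7025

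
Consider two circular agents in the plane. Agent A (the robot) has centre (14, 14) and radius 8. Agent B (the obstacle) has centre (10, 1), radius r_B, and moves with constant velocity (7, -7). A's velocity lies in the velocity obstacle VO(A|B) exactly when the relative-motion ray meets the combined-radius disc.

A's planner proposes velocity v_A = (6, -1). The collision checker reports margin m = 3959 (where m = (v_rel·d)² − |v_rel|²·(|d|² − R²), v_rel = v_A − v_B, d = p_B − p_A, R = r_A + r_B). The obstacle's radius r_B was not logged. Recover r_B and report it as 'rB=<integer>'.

m = 3959
d = (-4, -13);  v_rel = (-1, 6),  |v_rel|² = 37
v_rel×d = (-1)·(-13) − (6)·(-4) = 37
since m = R²·37 − 37²:  R² = (1369 + 3959) / 37 = 144
R = √144 = 12  ⇒  r_B = 12 − 8 = 4

rB=4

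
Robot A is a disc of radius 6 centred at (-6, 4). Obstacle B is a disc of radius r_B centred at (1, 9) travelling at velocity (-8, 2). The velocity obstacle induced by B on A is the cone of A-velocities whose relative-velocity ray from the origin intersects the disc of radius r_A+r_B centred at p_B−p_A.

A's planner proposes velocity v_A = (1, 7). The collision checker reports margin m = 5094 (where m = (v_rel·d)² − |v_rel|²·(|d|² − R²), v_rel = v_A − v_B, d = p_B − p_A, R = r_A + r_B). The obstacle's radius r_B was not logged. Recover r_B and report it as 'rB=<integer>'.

m = 5094
d = (7, 5);  v_rel = (9, 5),  |v_rel|² = 106
v_rel×d = (9)·(5) − (5)·(7) = 10
since m = R²·106 − 10²:  R² = (100 + 5094) / 106 = 49
R = √49 = 7  ⇒  r_B = 7 − 6 = 1

rB=1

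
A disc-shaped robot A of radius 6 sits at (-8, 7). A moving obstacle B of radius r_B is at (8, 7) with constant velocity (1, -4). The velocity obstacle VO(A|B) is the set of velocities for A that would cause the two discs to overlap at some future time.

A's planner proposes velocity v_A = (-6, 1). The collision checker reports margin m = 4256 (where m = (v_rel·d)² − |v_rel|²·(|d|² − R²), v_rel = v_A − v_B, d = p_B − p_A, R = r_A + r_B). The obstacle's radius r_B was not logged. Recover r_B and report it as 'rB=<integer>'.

m = 4256
d = (16, 0);  v_rel = (-7, 5),  |v_rel|² = 74
v_rel×d = (-7)·(0) − (5)·(16) = -80
since m = R²·74 − (-80)²:  R² = (6400 + 4256) / 74 = 144
R = √144 = 12  ⇒  r_B = 12 − 6 = 6

rB=6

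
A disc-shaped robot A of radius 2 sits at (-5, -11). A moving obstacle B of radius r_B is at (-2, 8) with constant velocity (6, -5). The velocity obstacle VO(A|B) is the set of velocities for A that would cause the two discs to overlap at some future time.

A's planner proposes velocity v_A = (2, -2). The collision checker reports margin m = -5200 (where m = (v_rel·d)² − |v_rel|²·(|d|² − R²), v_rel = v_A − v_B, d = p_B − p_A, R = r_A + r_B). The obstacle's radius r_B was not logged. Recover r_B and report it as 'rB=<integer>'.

m = -5200
d = (3, 19);  v_rel = (-4, 3),  |v_rel|² = 25
v_rel×d = (-4)·(19) − (3)·(3) = -85
since m = R²·25 − (-85)²:  R² = (7225 + -5200) / 25 = 81
R = √81 = 9  ⇒  r_B = 9 − 2 = 7

rB=7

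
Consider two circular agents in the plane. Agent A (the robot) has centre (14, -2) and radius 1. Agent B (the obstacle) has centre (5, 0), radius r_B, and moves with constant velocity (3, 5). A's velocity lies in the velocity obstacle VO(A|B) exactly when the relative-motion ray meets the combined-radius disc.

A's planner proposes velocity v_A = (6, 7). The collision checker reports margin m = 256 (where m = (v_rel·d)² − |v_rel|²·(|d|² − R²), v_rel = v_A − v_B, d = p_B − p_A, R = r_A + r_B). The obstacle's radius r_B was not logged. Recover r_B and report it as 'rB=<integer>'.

m = 256
d = (-9, 2);  v_rel = (3, 2),  |v_rel|² = 13
v_rel×d = (3)·(2) − (2)·(-9) = 24
since m = R²·13 − 24²:  R² = (576 + 256) / 13 = 64
R = √64 = 8  ⇒  r_B = 8 − 1 = 7

rB=7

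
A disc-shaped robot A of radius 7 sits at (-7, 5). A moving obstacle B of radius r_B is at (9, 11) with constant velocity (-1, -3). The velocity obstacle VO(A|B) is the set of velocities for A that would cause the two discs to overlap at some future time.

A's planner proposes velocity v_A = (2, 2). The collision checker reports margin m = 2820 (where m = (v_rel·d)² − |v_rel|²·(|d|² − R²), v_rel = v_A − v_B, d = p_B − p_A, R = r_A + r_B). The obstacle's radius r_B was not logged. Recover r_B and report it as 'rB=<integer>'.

m = 2820
d = (16, 6);  v_rel = (3, 5),  |v_rel|² = 34
v_rel×d = (3)·(6) − (5)·(16) = -62
since m = R²·34 − (-62)²:  R² = (3844 + 2820) / 34 = 196
R = √196 = 14  ⇒  r_B = 14 − 7 = 7

rB=7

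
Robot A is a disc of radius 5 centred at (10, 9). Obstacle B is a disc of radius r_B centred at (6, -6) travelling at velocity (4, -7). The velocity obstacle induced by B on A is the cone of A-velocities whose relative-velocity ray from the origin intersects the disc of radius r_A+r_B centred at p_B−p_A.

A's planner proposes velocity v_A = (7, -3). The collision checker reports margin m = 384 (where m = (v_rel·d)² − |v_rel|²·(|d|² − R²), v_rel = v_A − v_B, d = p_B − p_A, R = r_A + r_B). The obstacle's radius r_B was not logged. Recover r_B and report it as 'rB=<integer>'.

m = 384
d = (-4, -15);  v_rel = (3, 4),  |v_rel|² = 25
v_rel×d = (3)·(-15) − (4)·(-4) = -29
since m = R²·25 − (-29)²:  R² = (841 + 384) / 25 = 49
R = √49 = 7  ⇒  r_B = 7 − 5 = 2

rB=2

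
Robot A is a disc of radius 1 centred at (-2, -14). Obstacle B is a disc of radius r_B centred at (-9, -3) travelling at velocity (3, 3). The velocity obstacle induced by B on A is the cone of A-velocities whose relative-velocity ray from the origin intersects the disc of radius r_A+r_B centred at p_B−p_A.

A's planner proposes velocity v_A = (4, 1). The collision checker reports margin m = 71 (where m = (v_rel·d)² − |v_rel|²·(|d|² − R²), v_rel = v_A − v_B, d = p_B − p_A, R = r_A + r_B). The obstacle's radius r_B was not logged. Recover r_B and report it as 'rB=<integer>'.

m = 71
d = (-7, 11);  v_rel = (1, -2),  |v_rel|² = 5
v_rel×d = (1)·(11) − (-2)·(-7) = -3
since m = R²·5 − (-3)²:  R² = (9 + 71) / 5 = 16
R = √16 = 4  ⇒  r_B = 4 − 1 = 3

rB=3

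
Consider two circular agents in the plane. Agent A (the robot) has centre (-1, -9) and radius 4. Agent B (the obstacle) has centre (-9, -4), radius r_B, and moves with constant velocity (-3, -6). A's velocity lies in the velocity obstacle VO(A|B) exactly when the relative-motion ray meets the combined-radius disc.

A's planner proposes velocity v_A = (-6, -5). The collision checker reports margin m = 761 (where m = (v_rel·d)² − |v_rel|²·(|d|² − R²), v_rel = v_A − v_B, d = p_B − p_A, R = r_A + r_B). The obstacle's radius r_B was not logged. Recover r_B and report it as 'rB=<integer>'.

m = 761
d = (-8, 5);  v_rel = (-3, 1),  |v_rel|² = 10
v_rel×d = (-3)·(5) − (1)·(-8) = -7
since m = R²·10 − (-7)²:  R² = (49 + 761) / 10 = 81
R = √81 = 9  ⇒  r_B = 9 − 4 = 5

rB=5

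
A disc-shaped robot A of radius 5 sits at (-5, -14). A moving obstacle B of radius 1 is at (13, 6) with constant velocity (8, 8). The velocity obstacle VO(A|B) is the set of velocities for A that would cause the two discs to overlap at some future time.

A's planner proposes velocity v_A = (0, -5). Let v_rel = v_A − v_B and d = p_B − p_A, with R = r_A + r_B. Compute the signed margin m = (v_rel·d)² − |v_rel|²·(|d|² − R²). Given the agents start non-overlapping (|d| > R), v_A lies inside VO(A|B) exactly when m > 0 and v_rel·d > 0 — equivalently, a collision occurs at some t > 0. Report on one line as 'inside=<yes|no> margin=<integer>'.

d = (18, 20),  |d|² = 724;  R = 5+1 = 6,  c = 724−6² = 688
v_rel = (-8, -13),  |v_rel|² = 233;  v_rel·d = (-8)·(18) + (-13)·(20) = -404
233·t² + 808·t + 688 = 0  ⇒  m = (-404)² − 233·688 = 2912
m = 2912 > 0,  v_rel·d = -404 < 0  ⇒  outside

inside=no margin=2912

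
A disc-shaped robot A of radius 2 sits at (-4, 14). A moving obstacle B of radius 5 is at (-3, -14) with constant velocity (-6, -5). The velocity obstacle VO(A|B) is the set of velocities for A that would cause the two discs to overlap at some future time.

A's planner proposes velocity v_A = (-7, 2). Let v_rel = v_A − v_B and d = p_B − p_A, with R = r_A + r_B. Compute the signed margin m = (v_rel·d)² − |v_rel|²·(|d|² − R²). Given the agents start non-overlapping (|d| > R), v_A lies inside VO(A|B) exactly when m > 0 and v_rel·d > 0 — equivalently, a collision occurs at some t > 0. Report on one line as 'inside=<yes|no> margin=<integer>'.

d = (1, -28),  |d|² = 785;  R = 2+5 = 7,  c = 785−7² = 736
v_rel = (-1, 7),  |v_rel|² = 50;  v_rel·d = (-1)·(1) + (7)·(-28) = -197
50·t² + 394·t + 736 = 0  ⇒  m = (-197)² − 50·736 = 2009
m = 2009 > 0,  v_rel·d = -197 < 0  ⇒  outside

inside=no margin=2009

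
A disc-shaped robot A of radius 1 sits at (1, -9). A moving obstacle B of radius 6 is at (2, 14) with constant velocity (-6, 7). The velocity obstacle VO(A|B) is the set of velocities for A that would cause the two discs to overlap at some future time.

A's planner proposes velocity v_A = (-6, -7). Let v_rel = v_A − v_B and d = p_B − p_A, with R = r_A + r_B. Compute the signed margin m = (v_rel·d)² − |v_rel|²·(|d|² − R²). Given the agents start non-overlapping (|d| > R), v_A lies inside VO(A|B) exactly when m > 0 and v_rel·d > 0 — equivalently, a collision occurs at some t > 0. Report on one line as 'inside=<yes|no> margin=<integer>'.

d = (1, 23),  |d|² = 530;  R = 1+6 = 7,  c = 530−7² = 481
v_rel = (0, -14),  |v_rel|² = 196;  v_rel·d = (0)·(1) + (-14)·(23) = -322
196·t² + 644·t + 481 = 0  ⇒  m = (-322)² − 196·481 = 9408
m = 9408 > 0,  v_rel·d = -322 < 0  ⇒  outside

inside=no margin=9408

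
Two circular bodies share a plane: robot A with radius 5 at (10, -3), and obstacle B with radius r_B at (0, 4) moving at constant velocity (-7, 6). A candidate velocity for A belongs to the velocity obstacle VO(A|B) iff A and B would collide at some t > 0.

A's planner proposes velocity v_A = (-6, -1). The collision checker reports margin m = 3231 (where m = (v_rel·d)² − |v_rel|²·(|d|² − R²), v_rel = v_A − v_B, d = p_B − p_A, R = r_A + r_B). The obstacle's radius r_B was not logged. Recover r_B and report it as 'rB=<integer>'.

m = 3231
d = (-10, 7);  v_rel = (1, -7),  |v_rel|² = 50
v_rel×d = (1)·(7) − (-7)·(-10) = -63
since m = R²·50 − (-63)²:  R² = (3969 + 3231) / 50 = 144
R = √144 = 12  ⇒  r_B = 12 − 5 = 7

rB=7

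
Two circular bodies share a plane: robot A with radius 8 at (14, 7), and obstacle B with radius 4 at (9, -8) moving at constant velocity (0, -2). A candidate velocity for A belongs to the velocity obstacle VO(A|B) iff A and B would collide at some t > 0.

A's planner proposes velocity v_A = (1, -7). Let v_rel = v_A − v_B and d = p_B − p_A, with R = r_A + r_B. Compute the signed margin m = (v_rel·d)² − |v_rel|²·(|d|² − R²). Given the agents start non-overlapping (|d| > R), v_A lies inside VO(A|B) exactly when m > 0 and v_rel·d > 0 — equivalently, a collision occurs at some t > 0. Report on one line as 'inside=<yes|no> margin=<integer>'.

d = (-5, -15),  |d|² = 250;  R = 8+4 = 12,  c = 250−12² = 106
v_rel = (1, -5),  |v_rel|² = 26;  v_rel·d = (1)·(-5) + (-5)·(-15) = 70
26·t² − 140·t + 106 = 0  ⇒  m = 70² − 26·106 = 2144
m = 2144 > 0,  v_rel·d = 70 > 0  ⇒  inside

inside=yes margin=2144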